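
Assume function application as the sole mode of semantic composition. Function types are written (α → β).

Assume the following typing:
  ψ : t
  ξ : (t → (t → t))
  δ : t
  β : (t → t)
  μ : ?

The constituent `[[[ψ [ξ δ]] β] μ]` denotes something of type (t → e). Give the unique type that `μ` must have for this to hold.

[[[ψ [ξ δ]] β] μ] must have type (t → e). The sister [[ψ [ξ δ]] β] has type t; that is not a function onto (t → e), so μ must be the functor, of type (t → (t → e)).

(t → (t → e))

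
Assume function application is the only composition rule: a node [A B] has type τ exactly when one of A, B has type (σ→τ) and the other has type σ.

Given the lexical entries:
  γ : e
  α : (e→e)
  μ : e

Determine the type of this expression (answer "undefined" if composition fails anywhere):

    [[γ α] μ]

undefined

[γ α]: functor α : (e→e), argument γ : e; result e.
[[γ α] μ]: e with e — neither is a function whose domain matches the other; composition fails here.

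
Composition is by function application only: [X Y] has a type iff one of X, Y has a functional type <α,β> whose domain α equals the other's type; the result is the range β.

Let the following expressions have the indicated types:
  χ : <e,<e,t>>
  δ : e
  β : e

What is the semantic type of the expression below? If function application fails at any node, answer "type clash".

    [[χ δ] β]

t

[χ δ] — χ of type <e,<e,t>> combines with δ of type e: type <e,t>.
[[χ δ] β] — [χ δ] of type <e,t> combines with β of type e: type t.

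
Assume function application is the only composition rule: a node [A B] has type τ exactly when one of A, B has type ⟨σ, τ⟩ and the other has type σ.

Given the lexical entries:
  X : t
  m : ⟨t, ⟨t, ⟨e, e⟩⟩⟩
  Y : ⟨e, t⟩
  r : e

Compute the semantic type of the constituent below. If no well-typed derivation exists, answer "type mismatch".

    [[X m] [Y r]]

At [X m], m : ⟨t, ⟨t, ⟨e, e⟩⟩⟩ takes X : t, giving ⟨t, ⟨e, e⟩⟩.
At [Y r], Y : ⟨e, t⟩ takes r : e, giving t.
At [[X m] [Y r]], [X m] : ⟨t, ⟨e, e⟩⟩ takes [Y r] : t, giving ⟨e, e⟩.

⟨e, e⟩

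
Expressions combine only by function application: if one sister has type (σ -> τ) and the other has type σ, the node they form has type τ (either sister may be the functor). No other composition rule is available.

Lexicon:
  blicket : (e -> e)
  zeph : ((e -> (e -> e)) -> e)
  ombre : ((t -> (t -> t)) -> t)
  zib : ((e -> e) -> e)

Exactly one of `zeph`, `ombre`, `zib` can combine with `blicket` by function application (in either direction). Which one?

zib

zeph : ((e -> (e -> e)) -> e) — no; blicket wants e, and zeph wants (e -> (e -> e)).
ombre : ((t -> (t -> t)) -> t) — no; blicket wants e, and ombre wants (t -> (t -> t)).
zib — combines: zib : ((e -> e) -> e) takes blicket : (e -> e) as argument, giving e.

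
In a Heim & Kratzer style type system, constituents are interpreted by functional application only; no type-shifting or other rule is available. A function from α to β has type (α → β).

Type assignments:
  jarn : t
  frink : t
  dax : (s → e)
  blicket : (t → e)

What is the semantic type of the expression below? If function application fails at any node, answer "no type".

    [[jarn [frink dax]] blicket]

At [frink dax]: neither t nor (s → e) can take the other as argument; the node is ill-typed.

no type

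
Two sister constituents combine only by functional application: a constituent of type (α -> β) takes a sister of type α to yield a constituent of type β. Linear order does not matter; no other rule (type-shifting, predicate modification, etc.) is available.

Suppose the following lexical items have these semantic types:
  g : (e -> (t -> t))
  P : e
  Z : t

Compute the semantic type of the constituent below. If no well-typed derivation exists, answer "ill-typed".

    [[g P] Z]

[g P] — g of type (e -> (t -> t)) combines with P of type e: type (t -> t).
[[g P] Z] — [g P] of type (t -> t) combines with Z of type t: type t.

t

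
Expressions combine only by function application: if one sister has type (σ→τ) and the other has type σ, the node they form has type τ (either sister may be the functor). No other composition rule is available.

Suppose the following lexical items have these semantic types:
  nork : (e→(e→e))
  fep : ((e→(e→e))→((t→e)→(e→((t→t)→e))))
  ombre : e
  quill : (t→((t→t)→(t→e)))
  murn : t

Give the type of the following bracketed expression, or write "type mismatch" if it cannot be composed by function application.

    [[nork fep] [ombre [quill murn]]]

type mismatch

[nork fep]: ((e→(e→e))→((t→e)→(e→((t→t)→e)))) applied to (e→(e→e)) yields ((t→e)→(e→((t→t)→e))).
[quill murn]: (t→((t→t)→(t→e))) applied to t yields ((t→t)→(t→e)).
[ombre [quill murn]]: e and ((t→t)→(t→e)) cannot combine by function application — type clash.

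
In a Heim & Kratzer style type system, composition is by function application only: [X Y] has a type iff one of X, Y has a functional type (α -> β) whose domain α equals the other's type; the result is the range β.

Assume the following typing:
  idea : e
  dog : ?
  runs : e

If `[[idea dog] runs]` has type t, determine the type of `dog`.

[[idea dog] runs] is required to be t. runs : e cannot yield t as functor, so [idea dog] : (e -> t).
[idea dog] is required to be (e -> t). idea : e cannot yield (e -> t) as functor, so dog : (e -> (e -> t)).

(e -> (e -> t))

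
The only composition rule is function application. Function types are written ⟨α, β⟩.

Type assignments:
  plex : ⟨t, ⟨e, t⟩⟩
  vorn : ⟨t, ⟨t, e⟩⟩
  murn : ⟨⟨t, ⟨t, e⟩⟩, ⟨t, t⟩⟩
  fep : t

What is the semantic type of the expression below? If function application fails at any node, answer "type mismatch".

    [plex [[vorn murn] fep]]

[vorn murn]: functor murn : ⟨⟨t, ⟨t, e⟩⟩, ⟨t, t⟩⟩, argument vorn : ⟨t, ⟨t, e⟩⟩; result ⟨t, t⟩.
[[vorn murn] fep]: functor [vorn murn] : ⟨t, t⟩, argument fep : t; result t.
[plex [[vorn murn] fep]]: functor plex : ⟨t, ⟨e, t⟩⟩, argument [[vorn murn] fep] : t; result ⟨e, t⟩.

⟨e, t⟩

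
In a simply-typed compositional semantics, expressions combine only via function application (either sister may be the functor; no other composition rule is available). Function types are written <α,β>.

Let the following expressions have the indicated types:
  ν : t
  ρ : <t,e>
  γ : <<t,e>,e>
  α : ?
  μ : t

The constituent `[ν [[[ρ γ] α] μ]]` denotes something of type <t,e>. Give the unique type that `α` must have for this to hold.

<e,<t,<t,<t,e>>>>

[ν [[[ρ γ] α] μ]] is required to be <t,e>. ν : t cannot yield <t,e> as functor, so [[[ρ γ] α] μ] : <t,<t,e>>.
[[[ρ γ] α] μ] is required to be <t,<t,e>>. μ : t cannot yield <t,<t,e>> as functor, so [[ρ γ] α] : <t,<t,<t,e>>>.
[[ρ γ] α] is required to be <t,<t,<t,e>>>. [ρ γ] : e cannot yield <t,<t,<t,e>>> as functor, so α : <e,<t,<t,<t,e>>>>.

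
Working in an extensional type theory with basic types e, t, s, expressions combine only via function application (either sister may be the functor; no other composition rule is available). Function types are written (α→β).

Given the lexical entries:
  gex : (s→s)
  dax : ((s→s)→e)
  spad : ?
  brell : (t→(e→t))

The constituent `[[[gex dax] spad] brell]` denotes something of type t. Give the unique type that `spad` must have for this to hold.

(e→((t→(e→t))→t))

For [[[gex dax] spad] brell] to have type t with brell of type (t→(e→t)), [[gex dax] spad] must be the function: [[gex dax] spad] : ((t→(e→t))→t).
For [[gex dax] spad] to have type ((t→(e→t))→t) with [gex dax] of type e, spad must be the function: spad : (e→((t→(e→t))→t)).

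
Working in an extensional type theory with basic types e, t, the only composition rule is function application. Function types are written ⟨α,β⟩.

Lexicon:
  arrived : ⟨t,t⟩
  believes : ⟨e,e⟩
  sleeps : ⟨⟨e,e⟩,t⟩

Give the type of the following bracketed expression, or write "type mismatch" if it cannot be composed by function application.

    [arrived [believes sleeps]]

t

[believes sleeps]: sleeps is ⟨⟨e,e⟩,t⟩, believes is ⟨e,e⟩; result t.
[arrived [believes sleeps]]: arrived is ⟨t,t⟩, [believes sleeps] is t; result t.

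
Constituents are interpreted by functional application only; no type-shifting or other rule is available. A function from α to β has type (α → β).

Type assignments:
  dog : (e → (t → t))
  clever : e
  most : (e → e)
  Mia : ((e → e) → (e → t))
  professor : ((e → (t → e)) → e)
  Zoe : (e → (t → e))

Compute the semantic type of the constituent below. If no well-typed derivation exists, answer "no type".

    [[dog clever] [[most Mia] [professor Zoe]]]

t

[dog clever] — dog of type (e → (t → t)) combines with clever of type e: type (t → t).
[most Mia] — Mia of type ((e → e) → (e → t)) combines with most of type (e → e): type (e → t).
[professor Zoe] — professor of type ((e → (t → e)) → e) combines with Zoe of type (e → (t → e)): type e.
[[most Mia] [professor Zoe]] — [most Mia] of type (e → t) combines with [professor Zoe] of type e: type t.
[[dog clever] [[most Mia] [professor Zoe]]] — [dog clever] of type (t → t) combines with [[most Mia] [professor Zoe]] of type t: type t.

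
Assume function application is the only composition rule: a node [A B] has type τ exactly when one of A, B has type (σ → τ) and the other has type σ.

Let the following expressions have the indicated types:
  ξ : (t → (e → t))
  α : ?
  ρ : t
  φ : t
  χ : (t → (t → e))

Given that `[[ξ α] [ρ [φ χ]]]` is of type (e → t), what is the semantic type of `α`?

[[ξ α] [ρ [φ χ]]] is required to be (e → t). [ρ [φ χ]] : e cannot yield (e → t) as functor, so [ξ α] : (e → (e → t)).
[ξ α] is required to be (e → (e → t)). ξ : (t → (e → t)) cannot yield (e → (e → t)) as functor, so α : ((t → (e → t)) → (e → (e → t))).

((t → (e → t)) → (e → (e → t)))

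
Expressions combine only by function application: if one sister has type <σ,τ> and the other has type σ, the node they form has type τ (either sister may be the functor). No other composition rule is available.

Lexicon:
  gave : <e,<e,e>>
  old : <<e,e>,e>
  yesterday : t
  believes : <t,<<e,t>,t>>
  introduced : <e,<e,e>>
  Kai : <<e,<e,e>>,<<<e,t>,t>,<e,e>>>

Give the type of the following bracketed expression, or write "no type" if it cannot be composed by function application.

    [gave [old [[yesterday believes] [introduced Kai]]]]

[yesterday believes]: believes is <t,<<e,t>,t>>, yesterday is t; result <<e,t>,t>.
[introduced Kai]: Kai is <<e,<e,e>>,<<<e,t>,t>,<e,e>>>, introduced is <e,<e,e>>; result <<<e,t>,t>,<e,e>>.
[[yesterday believes] [introduced Kai]]: [introduced Kai] is <<<e,t>,t>,<e,e>>, [yesterday believes] is <<e,t>,t>; result <e,e>.
[old [[yesterday believes] [introduced Kai]]]: old is <<e,e>,e>, [[yesterday believes] [introduced Kai]] is <e,e>; result e.
[gave [old [[yesterday believes] [introduced Kai]]]]: gave is <e,<e,e>>, [old [[yesterday believes] [introduced Kai]]] is e; result <e,e>.

<e,e>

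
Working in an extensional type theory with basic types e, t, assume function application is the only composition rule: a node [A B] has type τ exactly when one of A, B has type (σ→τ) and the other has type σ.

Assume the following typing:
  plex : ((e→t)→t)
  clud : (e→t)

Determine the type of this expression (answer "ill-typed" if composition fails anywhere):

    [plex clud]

[plex clud]: functor plex : ((e→t)→t), argument clud : (e→t); result t.

t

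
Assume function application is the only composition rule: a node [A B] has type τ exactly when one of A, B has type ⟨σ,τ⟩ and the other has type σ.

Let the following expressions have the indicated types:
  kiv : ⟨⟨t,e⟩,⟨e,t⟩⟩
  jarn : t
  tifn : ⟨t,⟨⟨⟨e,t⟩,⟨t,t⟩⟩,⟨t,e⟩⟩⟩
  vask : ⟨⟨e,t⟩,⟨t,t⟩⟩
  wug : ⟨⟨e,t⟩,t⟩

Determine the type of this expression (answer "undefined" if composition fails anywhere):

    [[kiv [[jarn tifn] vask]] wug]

[jarn tifn] — tifn of type ⟨t,⟨⟨⟨e,t⟩,⟨t,t⟩⟩,⟨t,e⟩⟩⟩ combines with jarn of type t: type ⟨⟨⟨e,t⟩,⟨t,t⟩⟩,⟨t,e⟩⟩.
[[jarn tifn] vask] — [jarn tifn] of type ⟨⟨⟨e,t⟩,⟨t,t⟩⟩,⟨t,e⟩⟩ combines with vask of type ⟨⟨e,t⟩,⟨t,t⟩⟩: type ⟨t,e⟩.
[kiv [[jarn tifn] vask]] — kiv of type ⟨⟨t,e⟩,⟨e,t⟩⟩ combines with [[jarn tifn] vask] of type ⟨t,e⟩: type ⟨e,t⟩.
[[kiv [[jarn tifn] vask]] wug] — wug of type ⟨⟨e,t⟩,t⟩ combines with [kiv [[jarn tifn] vask]] of type ⟨e,t⟩: type t.

t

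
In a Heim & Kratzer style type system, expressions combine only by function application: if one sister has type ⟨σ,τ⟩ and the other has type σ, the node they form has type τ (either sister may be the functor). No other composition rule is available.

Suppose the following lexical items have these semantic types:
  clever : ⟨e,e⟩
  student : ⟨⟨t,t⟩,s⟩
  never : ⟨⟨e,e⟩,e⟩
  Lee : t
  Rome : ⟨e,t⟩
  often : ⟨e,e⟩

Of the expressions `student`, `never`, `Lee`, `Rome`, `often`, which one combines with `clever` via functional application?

student : ⟨⟨t,t⟩,s⟩ — no; clever wants e, and student wants ⟨t,t⟩.
never — combines: never : ⟨⟨e,e⟩,e⟩ takes clever : ⟨e,e⟩ as argument, giving e.
Lee : t — no; clever wants e, and Lee wants nothing (atomic).
Rome : ⟨e,t⟩ — no; clever wants e, and Rome wants e.
often : ⟨e,e⟩ — no; clever wants e, and often wants e.

never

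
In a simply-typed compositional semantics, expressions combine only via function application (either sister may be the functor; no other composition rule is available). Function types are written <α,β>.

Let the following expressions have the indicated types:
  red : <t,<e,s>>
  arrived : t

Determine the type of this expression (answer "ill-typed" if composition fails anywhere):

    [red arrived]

<e,s>

[red arrived]: red is <t,<e,s>>, arrived is t; result <e,s>.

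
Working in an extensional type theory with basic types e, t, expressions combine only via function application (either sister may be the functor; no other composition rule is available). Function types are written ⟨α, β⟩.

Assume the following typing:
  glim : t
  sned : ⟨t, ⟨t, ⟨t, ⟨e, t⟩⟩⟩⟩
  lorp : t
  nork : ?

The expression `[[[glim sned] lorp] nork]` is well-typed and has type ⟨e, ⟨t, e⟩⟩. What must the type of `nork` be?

At [[[glim sned] lorp] nork] (required: ⟨e, ⟨t, e⟩⟩): [[glim sned] lorp] is ⟨t, ⟨e, t⟩⟩, which is not a function with range ⟨e, ⟨t, e⟩⟩; hence nork is the functor — type ⟨⟨t, ⟨e, t⟩⟩, ⟨e, ⟨t, e⟩⟩⟩.

⟨⟨t, ⟨e, t⟩⟩, ⟨e, ⟨t, e⟩⟩⟩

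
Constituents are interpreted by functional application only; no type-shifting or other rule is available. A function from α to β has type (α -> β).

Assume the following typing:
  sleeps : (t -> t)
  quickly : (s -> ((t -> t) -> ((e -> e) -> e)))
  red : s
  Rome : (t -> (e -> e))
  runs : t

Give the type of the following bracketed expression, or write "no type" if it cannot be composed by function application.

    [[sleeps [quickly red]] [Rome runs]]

e

[quickly red]: functor quickly : (s -> ((t -> t) -> ((e -> e) -> e))), argument red : s; result ((t -> t) -> ((e -> e) -> e)).
[sleeps [quickly red]]: functor [quickly red] : ((t -> t) -> ((e -> e) -> e)), argument sleeps : (t -> t); result ((e -> e) -> e).
[Rome runs]: functor Rome : (t -> (e -> e)), argument runs : t; result (e -> e).
[[sleeps [quickly red]] [Rome runs]]: functor [sleeps [quickly red]] : ((e -> e) -> e), argument [Rome runs] : (e -> e); result e.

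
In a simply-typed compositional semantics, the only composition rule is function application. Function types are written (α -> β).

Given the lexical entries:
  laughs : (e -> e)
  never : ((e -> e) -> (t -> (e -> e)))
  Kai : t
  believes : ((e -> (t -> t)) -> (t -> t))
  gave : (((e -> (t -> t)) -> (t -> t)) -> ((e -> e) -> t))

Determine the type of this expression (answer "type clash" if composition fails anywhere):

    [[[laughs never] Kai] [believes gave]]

[laughs never]: ((e -> e) -> (t -> (e -> e))) applied to (e -> e) yields (t -> (e -> e)).
[[laughs never] Kai]: (t -> (e -> e)) applied to t yields (e -> e).
[believes gave]: (((e -> (t -> t)) -> (t -> t)) -> ((e -> e) -> t)) applied to ((e -> (t -> t)) -> (t -> t)) yields ((e -> e) -> t).
[[[laughs never] Kai] [believes gave]]: ((e -> e) -> t) applied to (e -> e) yields t.

t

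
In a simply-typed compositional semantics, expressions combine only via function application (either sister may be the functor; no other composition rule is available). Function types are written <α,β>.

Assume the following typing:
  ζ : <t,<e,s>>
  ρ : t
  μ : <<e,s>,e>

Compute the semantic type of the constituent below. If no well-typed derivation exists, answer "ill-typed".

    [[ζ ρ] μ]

e

[ζ ρ] — ζ of type <t,<e,s>> combines with ρ of type t: type <e,s>.
[[ζ ρ] μ] — μ of type <<e,s>,e> combines with [ζ ρ] of type <e,s>: type e.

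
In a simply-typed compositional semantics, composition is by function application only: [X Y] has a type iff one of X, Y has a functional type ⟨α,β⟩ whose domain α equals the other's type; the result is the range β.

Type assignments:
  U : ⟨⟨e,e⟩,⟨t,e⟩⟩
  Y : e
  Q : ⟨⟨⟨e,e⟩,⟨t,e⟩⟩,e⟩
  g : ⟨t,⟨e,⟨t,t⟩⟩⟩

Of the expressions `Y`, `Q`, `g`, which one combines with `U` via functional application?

Q

Y : e — does not combine with U.
Q — combines: Q : ⟨⟨⟨e,e⟩,⟨t,e⟩⟩,e⟩ takes U : ⟨⟨e,e⟩,⟨t,e⟩⟩ as argument, giving e.
g : ⟨t,⟨e,⟨t,t⟩⟩⟩ — does not combine with U.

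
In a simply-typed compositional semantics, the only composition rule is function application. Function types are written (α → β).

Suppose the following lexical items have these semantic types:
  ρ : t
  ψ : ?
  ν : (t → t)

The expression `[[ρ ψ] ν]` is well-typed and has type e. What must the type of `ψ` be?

[[ρ ψ] ν] is required to be e. ν : (t → t) cannot yield e as functor, so [ρ ψ] : ((t → t) → e).
[ρ ψ] is required to be ((t → t) → e). ρ : t cannot yield ((t → t) → e) as functor, so ψ : (t → ((t → t) → e)).

(t → ((t → t) → e))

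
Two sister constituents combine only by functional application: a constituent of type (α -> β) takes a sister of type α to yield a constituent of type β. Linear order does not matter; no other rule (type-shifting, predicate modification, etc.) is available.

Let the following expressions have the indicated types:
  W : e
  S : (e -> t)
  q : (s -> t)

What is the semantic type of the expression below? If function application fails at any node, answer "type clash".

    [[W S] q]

[W S]: (e -> t) applied to e yields t.
[[W S] q]: t and (s -> t) cannot combine by function application — type clash.

type clash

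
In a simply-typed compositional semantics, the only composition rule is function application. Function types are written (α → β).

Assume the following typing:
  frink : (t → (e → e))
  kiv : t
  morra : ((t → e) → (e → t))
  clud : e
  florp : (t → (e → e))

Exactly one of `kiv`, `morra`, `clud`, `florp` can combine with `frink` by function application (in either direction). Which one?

kiv

kiv — combines: frink : (t → (e → e)) takes kiv : t as argument, giving (e → e).
morra : ((t → e) → (e → t)) — no; frink wants t, and morra wants (t → e).
clud : e — no; frink wants t, and clud wants nothing (atomic).
florp : (t → (e → e)) — no; frink wants t, and florp wants t.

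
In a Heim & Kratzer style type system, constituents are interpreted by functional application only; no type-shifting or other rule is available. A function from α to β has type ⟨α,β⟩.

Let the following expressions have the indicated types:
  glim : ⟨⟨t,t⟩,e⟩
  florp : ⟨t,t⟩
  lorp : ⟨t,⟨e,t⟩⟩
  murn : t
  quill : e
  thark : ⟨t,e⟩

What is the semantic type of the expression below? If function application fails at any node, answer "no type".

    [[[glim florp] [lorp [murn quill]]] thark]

[glim florp]: glim is ⟨⟨t,t⟩,e⟩, florp is ⟨t,t⟩; result e.
[murn quill]: t and e cannot combine by function application — type clash.

no type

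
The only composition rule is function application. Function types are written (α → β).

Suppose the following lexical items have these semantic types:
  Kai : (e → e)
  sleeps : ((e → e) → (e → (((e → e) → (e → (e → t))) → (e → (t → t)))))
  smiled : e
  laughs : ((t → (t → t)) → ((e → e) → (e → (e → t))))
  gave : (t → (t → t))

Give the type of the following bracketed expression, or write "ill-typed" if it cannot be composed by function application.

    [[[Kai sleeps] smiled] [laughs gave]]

(e → (t → t))

[Kai sleeps] — sleeps of type ((e → e) → (e → (((e → e) → (e → (e → t))) → (e → (t → t))))) combines with Kai of type (e → e): type (e → (((e → e) → (e → (e → t))) → (e → (t → t)))).
[[Kai sleeps] smiled] — [Kai sleeps] of type (e → (((e → e) → (e → (e → t))) → (e → (t → t)))) combines with smiled of type e: type (((e → e) → (e → (e → t))) → (e → (t → t))).
[laughs gave] — laughs of type ((t → (t → t)) → ((e → e) → (e → (e → t)))) combines with gave of type (t → (t → t)): type ((e → e) → (e → (e → t))).
[[[Kai sleeps] smiled] [laughs gave]] — [[Kai sleeps] smiled] of type (((e → e) → (e → (e → t))) → (e → (t → t))) combines with [laughs gave] of type ((e → e) → (e → (e → t))): type (e → (t → t)).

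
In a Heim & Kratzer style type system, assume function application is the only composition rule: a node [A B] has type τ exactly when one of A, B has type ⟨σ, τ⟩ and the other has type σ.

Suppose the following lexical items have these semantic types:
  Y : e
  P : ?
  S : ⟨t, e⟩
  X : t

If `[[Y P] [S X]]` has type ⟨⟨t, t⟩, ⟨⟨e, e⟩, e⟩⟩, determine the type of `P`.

For [[Y P] [S X]] to have type ⟨⟨t, t⟩, ⟨⟨e, e⟩, e⟩⟩ with [S X] of type e, [Y P] must be the function: [Y P] : ⟨e, ⟨⟨t, t⟩, ⟨⟨e, e⟩, e⟩⟩⟩.
For [Y P] to have type ⟨e, ⟨⟨t, t⟩, ⟨⟨e, e⟩, e⟩⟩⟩ with Y of type e, P must be the function: P : ⟨e, ⟨e, ⟨⟨t, t⟩, ⟨⟨e, e⟩, e⟩⟩⟩⟩.

⟨e, ⟨e, ⟨⟨t, t⟩, ⟨⟨e, e⟩, e⟩⟩⟩⟩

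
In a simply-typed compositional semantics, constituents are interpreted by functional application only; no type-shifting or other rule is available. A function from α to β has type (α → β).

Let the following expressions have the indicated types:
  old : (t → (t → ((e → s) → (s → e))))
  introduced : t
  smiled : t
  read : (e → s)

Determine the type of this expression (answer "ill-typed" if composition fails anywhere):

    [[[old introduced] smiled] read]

(s → e)

[old introduced]: functor old : (t → (t → ((e → s) → (s → e)))), argument introduced : t; result (t → ((e → s) → (s → e))).
[[old introduced] smiled]: functor [old introduced] : (t → ((e → s) → (s → e))), argument smiled : t; result ((e → s) → (s → e)).
[[[old introduced] smiled] read]: functor [[old introduced] smiled] : ((e → s) → (s → e)), argument read : (e → s); result (s → e).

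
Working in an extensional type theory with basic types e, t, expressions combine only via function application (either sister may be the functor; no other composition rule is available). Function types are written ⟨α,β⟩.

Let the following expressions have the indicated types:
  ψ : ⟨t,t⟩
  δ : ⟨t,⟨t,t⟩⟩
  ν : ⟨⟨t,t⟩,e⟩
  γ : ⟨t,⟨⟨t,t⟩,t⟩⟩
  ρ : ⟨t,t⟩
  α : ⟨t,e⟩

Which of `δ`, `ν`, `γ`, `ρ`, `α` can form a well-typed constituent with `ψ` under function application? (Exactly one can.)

ν

δ : ⟨t,⟨t,t⟩⟩ — neither side's domain matches the other.
ν — combines: ν : ⟨⟨t,t⟩,e⟩ takes ψ : ⟨t,t⟩ as argument, giving e.
γ : ⟨t,⟨⟨t,t⟩,t⟩⟩ — neither side's domain matches the other.
ρ : ⟨t,t⟩ — neither side's domain matches the other.
α : ⟨t,e⟩ — neither side's domain matches the other.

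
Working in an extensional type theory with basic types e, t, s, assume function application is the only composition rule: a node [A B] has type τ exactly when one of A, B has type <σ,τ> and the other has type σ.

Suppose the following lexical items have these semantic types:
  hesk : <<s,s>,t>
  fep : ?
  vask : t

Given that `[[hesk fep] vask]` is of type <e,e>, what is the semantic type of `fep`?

<<<s,s>,t>,<t,<e,e>>>

[[hesk fep] vask] is required to be <e,e>. vask : t cannot yield <e,e> as functor, so [hesk fep] : <t,<e,e>>.
[hesk fep] is required to be <t,<e,e>>. hesk : <<s,s>,t> cannot yield <t,<e,e>> as functor, so fep : <<<s,s>,t>,<t,<e,e>>>.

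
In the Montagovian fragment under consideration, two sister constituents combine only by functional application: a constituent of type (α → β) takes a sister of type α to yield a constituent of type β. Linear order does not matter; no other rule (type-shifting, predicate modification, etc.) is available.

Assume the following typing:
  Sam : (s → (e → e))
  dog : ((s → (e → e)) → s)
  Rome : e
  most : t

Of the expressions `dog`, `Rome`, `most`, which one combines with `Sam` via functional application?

dog

dog — combines: dog : ((s → (e → e)) → s) takes Sam : (s → (e → e)) as argument, giving s.
Rome : e — neither side's domain matches the other.
most : t — neither side's domain matches the other.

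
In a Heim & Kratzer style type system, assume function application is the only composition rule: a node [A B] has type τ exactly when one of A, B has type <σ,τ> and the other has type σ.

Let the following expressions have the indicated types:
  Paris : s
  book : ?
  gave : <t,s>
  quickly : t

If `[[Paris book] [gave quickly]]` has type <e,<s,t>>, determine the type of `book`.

<s,<s,<e,<s,t>>>>

At [[Paris book] [gave quickly]] (required: <e,<s,t>>): [gave quickly] is s, which is not a function with range <e,<s,t>>; hence [Paris book] is the functor — type <s,<e,<s,t>>>.
At [Paris book] (required: <s,<e,<s,t>>>): Paris is s, which is not a function with range <s,<e,<s,t>>>; hence book is the functor — type <s,<s,<e,<s,t>>>>.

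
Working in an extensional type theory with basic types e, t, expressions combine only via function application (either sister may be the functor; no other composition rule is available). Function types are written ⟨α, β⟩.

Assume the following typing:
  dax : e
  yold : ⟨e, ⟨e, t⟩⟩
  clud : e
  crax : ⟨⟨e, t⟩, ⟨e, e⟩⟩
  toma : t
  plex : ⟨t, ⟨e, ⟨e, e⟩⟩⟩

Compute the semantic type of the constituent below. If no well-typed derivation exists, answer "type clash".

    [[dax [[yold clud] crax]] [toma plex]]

⟨e, e⟩

At [yold clud], yold : ⟨e, ⟨e, t⟩⟩ takes clud : e, giving ⟨e, t⟩.
At [[yold clud] crax], crax : ⟨⟨e, t⟩, ⟨e, e⟩⟩ takes [yold clud] : ⟨e, t⟩, giving ⟨e, e⟩.
At [dax [[yold clud] crax]], [[yold clud] crax] : ⟨e, e⟩ takes dax : e, giving e.
At [toma plex], plex : ⟨t, ⟨e, ⟨e, e⟩⟩⟩ takes toma : t, giving ⟨e, ⟨e, e⟩⟩.
At [[dax [[yold clud] crax]] [toma plex]], [toma plex] : ⟨e, ⟨e, e⟩⟩ takes [dax [[yold clud] crax]] : e, giving ⟨e, e⟩.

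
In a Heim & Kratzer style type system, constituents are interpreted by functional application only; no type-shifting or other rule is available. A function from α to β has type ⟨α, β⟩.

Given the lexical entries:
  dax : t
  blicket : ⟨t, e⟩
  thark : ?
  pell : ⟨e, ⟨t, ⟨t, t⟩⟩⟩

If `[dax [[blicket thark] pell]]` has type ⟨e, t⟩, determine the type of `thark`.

[dax [[blicket thark] pell]] must have type ⟨e, t⟩. The sister dax has type t; that is not a function onto ⟨e, t⟩, so [[blicket thark] pell] must be the functor, of type ⟨t, ⟨e, t⟩⟩.
[[blicket thark] pell] must have type ⟨t, ⟨e, t⟩⟩. The sister pell has type ⟨e, ⟨t, ⟨t, t⟩⟩⟩; that is not a function onto ⟨t, ⟨e, t⟩⟩, so [blicket thark] must be the functor, of type ⟨⟨e, ⟨t, ⟨t, t⟩⟩⟩, ⟨t, ⟨e, t⟩⟩⟩.
[blicket thark] must have type ⟨⟨e, ⟨t, ⟨t, t⟩⟩⟩, ⟨t, ⟨e, t⟩⟩⟩. The sister blicket has type ⟨t, e⟩; that is not a function onto ⟨⟨e, ⟨t, ⟨t, t⟩⟩⟩, ⟨t, ⟨e, t⟩⟩⟩, so thark must be the functor, of type ⟨⟨t, e⟩, ⟨⟨e, ⟨t, ⟨t, t⟩⟩⟩, ⟨t, ⟨e, t⟩⟩⟩⟩.

⟨⟨t, e⟩, ⟨⟨e, ⟨t, ⟨t, t⟩⟩⟩, ⟨t, ⟨e, t⟩⟩⟩⟩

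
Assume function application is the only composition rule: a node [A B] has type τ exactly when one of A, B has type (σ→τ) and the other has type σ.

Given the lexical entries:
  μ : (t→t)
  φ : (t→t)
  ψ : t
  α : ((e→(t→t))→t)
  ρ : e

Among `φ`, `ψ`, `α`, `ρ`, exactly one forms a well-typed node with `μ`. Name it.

ψ

φ : (t→t) — no; μ wants t, and φ wants t.
ψ — combines: μ : (t→t) takes ψ : t as argument, giving t.
α : ((e→(t→t))→t) — no; μ wants t, and α wants (e→(t→t)).
ρ : e — no; μ wants t, and ρ wants nothing (atomic).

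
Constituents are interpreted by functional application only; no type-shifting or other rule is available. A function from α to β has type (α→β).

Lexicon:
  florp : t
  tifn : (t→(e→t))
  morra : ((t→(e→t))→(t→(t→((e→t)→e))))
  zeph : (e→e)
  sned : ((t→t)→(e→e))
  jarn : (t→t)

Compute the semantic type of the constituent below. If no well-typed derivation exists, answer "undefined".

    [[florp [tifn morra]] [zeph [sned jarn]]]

undefined

[tifn morra]: functor morra : ((t→(e→t))→(t→(t→((e→t)→e)))), argument tifn : (t→(e→t)); result (t→(t→((e→t)→e))).
[florp [tifn morra]]: functor [tifn morra] : (t→(t→((e→t)→e))), argument florp : t; result (t→((e→t)→e)).
[sned jarn]: functor sned : ((t→t)→(e→e)), argument jarn : (t→t); result (e→e).
[zeph [sned jarn]]: (e→e) and (e→e) cannot combine by function application — type clash.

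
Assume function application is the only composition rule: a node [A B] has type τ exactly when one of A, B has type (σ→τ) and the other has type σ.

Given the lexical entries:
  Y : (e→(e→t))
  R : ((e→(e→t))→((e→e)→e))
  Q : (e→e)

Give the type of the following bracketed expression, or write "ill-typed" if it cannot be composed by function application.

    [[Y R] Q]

[Y R]: R is ((e→(e→t))→((e→e)→e)), Y is (e→(e→t)); result ((e→e)→e).
[[Y R] Q]: [Y R] is ((e→e)→e), Q is (e→e); result e.

e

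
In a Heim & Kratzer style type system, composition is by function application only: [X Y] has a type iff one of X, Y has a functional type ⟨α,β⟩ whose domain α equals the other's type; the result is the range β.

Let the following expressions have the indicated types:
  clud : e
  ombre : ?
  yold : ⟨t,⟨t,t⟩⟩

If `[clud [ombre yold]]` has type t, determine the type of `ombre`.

[clud [ombre yold]] is required to be t. clud : e cannot yield t as functor, so [ombre yold] : ⟨e,t⟩.
[ombre yold] is required to be ⟨e,t⟩. yold : ⟨t,⟨t,t⟩⟩ cannot yield ⟨e,t⟩ as functor, so ombre : ⟨⟨t,⟨t,t⟩⟩,⟨e,t⟩⟩.

⟨⟨t,⟨t,t⟩⟩,⟨e,t⟩⟩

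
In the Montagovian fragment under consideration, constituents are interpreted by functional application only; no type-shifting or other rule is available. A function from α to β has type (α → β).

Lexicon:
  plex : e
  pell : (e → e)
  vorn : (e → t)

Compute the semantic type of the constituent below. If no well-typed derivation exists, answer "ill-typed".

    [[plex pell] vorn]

[plex pell] — pell of type (e → e) combines with plex of type e: type e.
[[plex pell] vorn] — vorn of type (e → t) combines with [plex pell] of type e: type t.

t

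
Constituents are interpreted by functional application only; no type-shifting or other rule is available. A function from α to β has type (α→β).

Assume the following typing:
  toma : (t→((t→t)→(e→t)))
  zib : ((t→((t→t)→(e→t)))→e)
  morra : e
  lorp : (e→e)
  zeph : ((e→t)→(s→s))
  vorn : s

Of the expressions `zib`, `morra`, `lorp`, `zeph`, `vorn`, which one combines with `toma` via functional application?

zib — combines: zib : ((t→((t→t)→(e→t)))→e) takes toma : (t→((t→t)→(e→t))) as argument, giving e.
morra : e — does not combine with toma.
lorp : (e→e) — does not combine with toma.
zeph : ((e→t)→(s→s)) — does not combine with toma.
vorn : s — does not combine with toma.

zib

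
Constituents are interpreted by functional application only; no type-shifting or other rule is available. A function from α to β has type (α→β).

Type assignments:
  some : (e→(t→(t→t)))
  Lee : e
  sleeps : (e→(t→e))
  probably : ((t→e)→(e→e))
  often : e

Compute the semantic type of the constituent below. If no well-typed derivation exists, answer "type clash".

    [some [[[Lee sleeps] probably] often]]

[Lee sleeps]: functor sleeps : (e→(t→e)), argument Lee : e; result (t→e).
[[Lee sleeps] probably]: functor probably : ((t→e)→(e→e)), argument [Lee sleeps] : (t→e); result (e→e).
[[[Lee sleeps] probably] often]: functor [[Lee sleeps] probably] : (e→e), argument often : e; result e.
[some [[[Lee sleeps] probably] often]]: functor some : (e→(t→(t→t))), argument [[[Lee sleeps] probably] often] : e; result (t→(t→t)).

(t→(t→t))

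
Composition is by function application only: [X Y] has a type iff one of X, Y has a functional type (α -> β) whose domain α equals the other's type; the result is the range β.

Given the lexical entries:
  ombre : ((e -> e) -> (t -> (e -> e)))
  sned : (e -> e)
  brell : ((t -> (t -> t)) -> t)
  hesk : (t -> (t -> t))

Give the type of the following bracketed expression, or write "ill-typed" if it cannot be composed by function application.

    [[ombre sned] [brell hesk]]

[ombre sned] — ombre of type ((e -> e) -> (t -> (e -> e))) combines with sned of type (e -> e): type (t -> (e -> e)).
[brell hesk] — brell of type ((t -> (t -> t)) -> t) combines with hesk of type (t -> (t -> t)): type t.
[[ombre sned] [brell hesk]] — [ombre sned] of type (t -> (e -> e)) combines with [brell hesk] of type t: type (e -> e).

(e -> e)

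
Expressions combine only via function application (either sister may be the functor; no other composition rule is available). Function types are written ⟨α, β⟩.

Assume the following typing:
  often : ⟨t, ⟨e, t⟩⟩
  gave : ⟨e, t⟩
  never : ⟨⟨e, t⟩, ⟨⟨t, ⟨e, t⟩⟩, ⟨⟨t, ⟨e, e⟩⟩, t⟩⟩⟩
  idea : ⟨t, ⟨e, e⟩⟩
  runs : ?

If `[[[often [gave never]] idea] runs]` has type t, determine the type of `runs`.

[[[often [gave never]] idea] runs] is required to be t. [[often [gave never]] idea] : t cannot yield t as functor, so runs : ⟨t, t⟩.

⟨t, t⟩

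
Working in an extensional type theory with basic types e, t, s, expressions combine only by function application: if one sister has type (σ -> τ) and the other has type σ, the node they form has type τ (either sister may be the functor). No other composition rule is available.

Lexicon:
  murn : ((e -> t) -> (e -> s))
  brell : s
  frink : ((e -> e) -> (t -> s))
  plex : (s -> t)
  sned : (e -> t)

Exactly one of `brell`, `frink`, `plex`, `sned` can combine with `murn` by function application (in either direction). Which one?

sned

brell : s — does not combine with murn.
frink : ((e -> e) -> (t -> s)) — does not combine with murn.
plex : (s -> t) — does not combine with murn.
sned — combines: murn : ((e -> t) -> (e -> s)) takes sned : (e -> t) as argument, giving (e -> s).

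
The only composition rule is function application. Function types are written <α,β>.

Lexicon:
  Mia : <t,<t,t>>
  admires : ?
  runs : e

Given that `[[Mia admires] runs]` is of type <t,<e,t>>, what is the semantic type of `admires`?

<<t,<t,t>>,<e,<t,<e,t>>>>

[[Mia admires] runs] is required to be <t,<e,t>>. runs : e cannot yield <t,<e,t>> as functor, so [Mia admires] : <e,<t,<e,t>>>.
[Mia admires] is required to be <e,<t,<e,t>>>. Mia : <t,<t,t>> cannot yield <e,<t,<e,t>>> as functor, so admires : <<t,<t,t>>,<e,<t,<e,t>>>>.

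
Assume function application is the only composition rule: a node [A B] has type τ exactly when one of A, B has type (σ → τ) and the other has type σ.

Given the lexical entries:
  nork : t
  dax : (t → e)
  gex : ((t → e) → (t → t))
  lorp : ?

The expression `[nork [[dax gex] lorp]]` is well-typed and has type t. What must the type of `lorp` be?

((t → t) → (t → t))

[nork [[dax gex] lorp]] must have type t. The sister nork has type t; that is not a function onto t, so [[dax gex] lorp] must be the functor, of type (t → t).
[[dax gex] lorp] must have type (t → t). The sister [dax gex] has type (t → t); that is not a function onto (t → t), so lorp must be the functor, of type ((t → t) → (t → t)).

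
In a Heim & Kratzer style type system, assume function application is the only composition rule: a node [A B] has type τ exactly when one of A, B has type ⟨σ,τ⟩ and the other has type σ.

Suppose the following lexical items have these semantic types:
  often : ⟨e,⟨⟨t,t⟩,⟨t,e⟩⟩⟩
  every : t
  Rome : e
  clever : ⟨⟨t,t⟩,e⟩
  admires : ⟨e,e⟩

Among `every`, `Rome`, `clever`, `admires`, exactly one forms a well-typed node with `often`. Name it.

Rome

every : t — no; often wants e, and every wants nothing (atomic).
Rome — combines: often : ⟨e,⟨⟨t,t⟩,⟨t,e⟩⟩⟩ takes Rome : e as argument, giving ⟨⟨t,t⟩,⟨t,e⟩⟩.
clever : ⟨⟨t,t⟩,e⟩ — no; often wants e, and clever wants ⟨t,t⟩.
admires : ⟨e,e⟩ — no; often wants e, and admires wants e.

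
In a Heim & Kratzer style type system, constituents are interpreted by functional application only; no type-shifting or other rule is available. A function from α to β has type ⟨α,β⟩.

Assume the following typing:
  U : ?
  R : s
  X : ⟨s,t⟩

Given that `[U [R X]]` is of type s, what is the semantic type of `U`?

[U [R X]] must have type s. The sister [R X] has type t; that is not a function onto s, so U must be the functor, of type ⟨t,s⟩.

⟨t,s⟩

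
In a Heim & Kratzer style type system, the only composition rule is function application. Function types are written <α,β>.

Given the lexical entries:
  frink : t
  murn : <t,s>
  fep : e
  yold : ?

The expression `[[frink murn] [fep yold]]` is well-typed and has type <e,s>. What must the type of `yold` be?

<e,<s,<e,s>>>

At [[frink murn] [fep yold]] (required: <e,s>): [frink murn] is s, which is not a function with range <e,s>; hence [fep yold] is the functor — type <s,<e,s>>.
At [fep yold] (required: <s,<e,s>>): fep is e, which is not a function with range <s,<e,s>>; hence yold is the functor — type <e,<s,<e,s>>>.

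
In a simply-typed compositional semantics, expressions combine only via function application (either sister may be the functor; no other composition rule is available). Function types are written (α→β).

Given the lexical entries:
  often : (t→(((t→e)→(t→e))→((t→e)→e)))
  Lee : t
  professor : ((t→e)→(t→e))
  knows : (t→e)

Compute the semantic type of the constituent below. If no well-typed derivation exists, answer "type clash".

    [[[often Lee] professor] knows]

At [often Lee], often : (t→(((t→e)→(t→e))→((t→e)→e))) takes Lee : t, giving (((t→e)→(t→e))→((t→e)→e)).
At [[often Lee] professor], [often Lee] : (((t→e)→(t→e))→((t→e)→e)) takes professor : ((t→e)→(t→e)), giving ((t→e)→e).
At [[[often Lee] professor] knows], [[often Lee] professor] : ((t→e)→e) takes knows : (t→e), giving e.

e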